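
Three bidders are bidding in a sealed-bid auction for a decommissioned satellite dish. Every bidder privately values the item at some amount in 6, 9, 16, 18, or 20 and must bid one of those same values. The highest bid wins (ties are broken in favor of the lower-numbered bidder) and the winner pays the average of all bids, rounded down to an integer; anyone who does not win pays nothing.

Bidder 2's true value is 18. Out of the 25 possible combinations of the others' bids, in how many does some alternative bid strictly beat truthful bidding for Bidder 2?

Others bid (6, 6): truth gives 8; bid 9 gives 11 > 8. Violating.
Others bid (6, 9): truth gives 7; bid 9 gives 10 > 7. Violating.
Others bid (6, 16): truth gives 5; bid 16 gives 6 > 5. Violating.
Others bid (6, 20): truth gives 0; bid 20 gives 3 > 0. Violating.
Others bid (6, 18): truth gives 4; no alternative beats it.
Others bid (9, 18): truth gives 3; no alternative beats it.
(Checking all 25 profiles: 10 have a profitable deviation, 15 do not.)

10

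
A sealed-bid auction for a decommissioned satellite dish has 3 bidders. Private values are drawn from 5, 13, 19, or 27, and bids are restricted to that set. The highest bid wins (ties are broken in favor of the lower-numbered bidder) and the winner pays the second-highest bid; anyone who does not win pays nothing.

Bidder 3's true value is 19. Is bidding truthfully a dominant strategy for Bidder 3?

Yes

Check each profile of the others' bids and compare truth against every alternative bid.
Others bid (5, 5): truth gives 14, best alternative gives 14.
Others bid (5, 13): truth gives 6, best alternative gives 6.
Others bid (13, 5): truth gives 6, best alternative gives 6.
Others bid (13, 13): truth gives 6, best alternative gives 6.
Others bid (5, 19): truth gives 0, best alternative gives 0.
Others bid (5, 27): truth gives 0, best alternative gives 0.
(Remaining 10 profiles checked similarly; truth is weakly best in each.)
In every case the truthful bid is at least as good as any alternative, so it is a dominant strategy.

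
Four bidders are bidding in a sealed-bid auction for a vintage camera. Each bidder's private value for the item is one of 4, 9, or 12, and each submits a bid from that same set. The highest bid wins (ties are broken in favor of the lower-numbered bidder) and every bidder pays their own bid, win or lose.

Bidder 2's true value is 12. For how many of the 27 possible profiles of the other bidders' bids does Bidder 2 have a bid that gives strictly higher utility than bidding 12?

13

Others bid (4, 4, 4): truth gives 0; bid 9 gives 3 > 0. Violating.
Others bid (4, 4, 9): truth gives 0; bid 9 gives 3 > 0. Violating.
Others bid (4, 9, 4): truth gives 0; bid 9 gives 3 > 0. Violating.
Others bid (4, 9, 9): truth gives 0; bid 9 gives 3 > 0. Violating.
Others bid (4, 4, 12): truth gives 0; no alternative beats it.
Others bid (4, 9, 12): truth gives 0; no alternative beats it.
(Checking all 27 profiles: 13 have a profitable deviation, 14 do not.)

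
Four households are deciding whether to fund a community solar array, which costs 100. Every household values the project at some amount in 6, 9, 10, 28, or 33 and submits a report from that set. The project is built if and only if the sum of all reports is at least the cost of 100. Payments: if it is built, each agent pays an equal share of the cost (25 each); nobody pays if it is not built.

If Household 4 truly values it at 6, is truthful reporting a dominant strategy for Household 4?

Check each profile of the others' reports and compare truth against every alternative report.
Others report (28, 33, 33): truth gives -19, best alternative gives -19.
Others report (33, 28, 33): truth gives -19, best alternative gives -19.
Others report (33, 33, 28): truth gives -19, best alternative gives -19.
Others report (33, 33, 33): truth gives -19, best alternative gives -19.
Others report (6, 6, 6): truth gives 0, best alternative gives 0.
Others report (6, 6, 9): truth gives 0, best alternative gives 0.
(Remaining 119 profiles checked similarly; truth is weakly best in each.)
In every case the truthful report is at least as good as any alternative, so it is a dominant strategy.

Yes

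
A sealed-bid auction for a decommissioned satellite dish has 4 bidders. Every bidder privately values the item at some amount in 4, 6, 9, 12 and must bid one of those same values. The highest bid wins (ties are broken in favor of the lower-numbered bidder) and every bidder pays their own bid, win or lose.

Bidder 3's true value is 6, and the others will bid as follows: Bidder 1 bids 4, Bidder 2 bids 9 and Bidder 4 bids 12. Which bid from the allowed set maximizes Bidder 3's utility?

4

Bid 4: loses but pays 4, utility -4.
Bid 6: loses but pays 6, utility -6.
Bid 9: loses but pays 9, utility -9.
Bid 12: wins, pays 12, utility 6 - 12 = -6.
The best choice is 4 with utility -4.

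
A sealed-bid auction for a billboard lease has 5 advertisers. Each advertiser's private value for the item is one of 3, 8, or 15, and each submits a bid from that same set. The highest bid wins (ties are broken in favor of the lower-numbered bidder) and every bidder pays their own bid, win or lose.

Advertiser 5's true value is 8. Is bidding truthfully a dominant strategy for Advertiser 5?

Consider the case where Advertiser 1 bids 3, Advertiser 2 bids 3, Advertiser 3 bids 3 and Advertiser 4 bids 8.
Truthful bid 8: loses but pays 8, utility -8.
Bid 3 instead: loses but pays 3, utility -3.
Since -3 > -8, bidding 3 is strictly better here, so truthful bidding is not dominant.

No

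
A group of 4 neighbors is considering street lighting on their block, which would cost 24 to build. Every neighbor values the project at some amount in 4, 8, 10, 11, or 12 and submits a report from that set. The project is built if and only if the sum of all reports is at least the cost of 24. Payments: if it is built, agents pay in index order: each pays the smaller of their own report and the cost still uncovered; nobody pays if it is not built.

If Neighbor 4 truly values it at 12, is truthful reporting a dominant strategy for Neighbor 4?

Check each profile of the others' reports and compare truth against every alternative report.
Others report (4, 8, 12): truth gives 12, best alternative gives 12.
Others report (4, 10, 10): truth gives 12, best alternative gives 12.
Others report (4, 10, 11): truth gives 12, best alternative gives 12.
Others report (4, 10, 12): truth gives 12, best alternative gives 12.
Others report (4, 11, 10): truth gives 12, best alternative gives 12.
Others report (4, 11, 11): truth gives 12, best alternative gives 12.
(Remaining 119 profiles checked similarly; truth is weakly best in each.)
In every case the truthful report is at least as good as any alternative, so it is a dominant strategy.

Yes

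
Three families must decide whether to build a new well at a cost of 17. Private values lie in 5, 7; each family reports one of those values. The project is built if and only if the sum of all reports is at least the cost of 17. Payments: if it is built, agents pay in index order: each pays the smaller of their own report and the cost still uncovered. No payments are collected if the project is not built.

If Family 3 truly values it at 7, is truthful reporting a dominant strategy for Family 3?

Yes

Check each profile of the others' reports and compare truth against every alternative report.
Others report (7, 7): truth gives 4, best alternative gives 4.
Others report (5, 7): truth gives 2, best alternative gives 2.
Others report (7, 5): truth gives 2, best alternative gives 2.
Others report (5, 5): truth gives 0, best alternative gives 0.
In every case the truthful report is at least as good as any alternative, so it is a dominant strategy.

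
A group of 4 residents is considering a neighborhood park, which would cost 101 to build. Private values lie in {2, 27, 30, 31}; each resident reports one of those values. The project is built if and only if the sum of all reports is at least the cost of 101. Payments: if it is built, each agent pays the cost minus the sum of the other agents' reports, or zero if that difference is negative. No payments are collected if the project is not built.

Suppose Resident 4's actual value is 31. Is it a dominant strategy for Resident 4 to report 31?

Yes

Check each profile of the others' reports and compare truth against every alternative report.
Others report (31, 31, 31): truth gives 23, best alternative gives 23.
Others report (30, 31, 31): truth gives 22, best alternative gives 22.
Others report (31, 30, 31): truth gives 22, best alternative gives 22.
Others report (31, 31, 30): truth gives 22, best alternative gives 22.
Others report (30, 30, 31): truth gives 21, best alternative gives 21.
Others report (30, 31, 30): truth gives 21, best alternative gives 21.
(Remaining 58 profiles checked similarly; truth is weakly best in each.)
In every case the truthful report is at least as good as any alternative, so it is a dominant strategy.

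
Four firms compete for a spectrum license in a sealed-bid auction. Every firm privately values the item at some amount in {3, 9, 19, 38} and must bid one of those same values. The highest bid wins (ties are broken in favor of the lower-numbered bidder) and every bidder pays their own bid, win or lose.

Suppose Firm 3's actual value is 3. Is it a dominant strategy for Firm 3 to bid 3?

Check each profile of the others' bids and compare truth against every alternative bid.
Others bid (3, 3, 19): truth gives -3, best alternative gives -9.
Others bid (3, 3, 38): truth gives -3, best alternative gives -9.
Others bid (3, 9, 3): truth gives -3, best alternative gives -9.
Others bid (3, 9, 9): truth gives -3, best alternative gives -9.
Others bid (3, 9, 19): truth gives -3, best alternative gives -9.
Others bid (3, 9, 38): truth gives -3, best alternative gives -9.
(Remaining 58 profiles checked similarly; truth is weakly best in each.)
In every case the truthful bid is at least as good as any alternative, so it is a dominant strategy.

Yes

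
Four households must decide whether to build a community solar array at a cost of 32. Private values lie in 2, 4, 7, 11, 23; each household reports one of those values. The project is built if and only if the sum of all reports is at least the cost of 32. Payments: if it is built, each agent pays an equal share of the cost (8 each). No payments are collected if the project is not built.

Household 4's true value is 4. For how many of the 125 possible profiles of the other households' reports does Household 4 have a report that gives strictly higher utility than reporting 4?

Others report (2, 4, 23): truth gives -4; report 2 gives 0 > -4. Violating.
Others report (2, 23, 4): truth gives -4; report 2 gives 0 > -4. Violating.
Others report (4, 2, 23): truth gives -4; report 2 gives 0 > -4. Violating.
Others report (4, 23, 2): truth gives -4; report 2 gives 0 > -4. Violating.
Others report (2, 2, 2): truth gives 0; no alternative beats it.
Others report (2, 2, 4): truth gives 0; no alternative beats it.
(Checking all 125 profiles: 9 have a profitable deviation, 116 do not.)

9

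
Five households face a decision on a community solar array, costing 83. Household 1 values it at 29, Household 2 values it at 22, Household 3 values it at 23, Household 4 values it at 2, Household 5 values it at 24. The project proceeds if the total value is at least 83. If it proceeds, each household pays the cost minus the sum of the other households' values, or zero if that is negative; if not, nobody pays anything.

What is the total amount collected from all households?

30

Total value 100 ≥ cost 83, so it is built.
Household 1: others sum to 71; max(0, 83 - 71) = 12.
Household 2: others sum to 78; max(0, 83 - 78) = 5.
Household 3: others sum to 77; max(0, 83 - 77) = 6.
Household 4: others sum to 98; max(0, 83 - 98) = 0.
Household 5: others sum to 76; max(0, 83 - 76) = 7.
Total collected = 12 + 5 + 6 + 0 + 7 = 30.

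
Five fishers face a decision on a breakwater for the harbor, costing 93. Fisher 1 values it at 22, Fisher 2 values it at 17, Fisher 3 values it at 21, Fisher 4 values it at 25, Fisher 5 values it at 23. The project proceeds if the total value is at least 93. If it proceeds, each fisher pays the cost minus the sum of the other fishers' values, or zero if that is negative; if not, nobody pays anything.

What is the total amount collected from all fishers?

33

Total value 108 ≥ cost 93, so it is built.
Fisher 1: others sum to 86; max(0, 93 - 86) = 7.
Fisher 2: others sum to 91; max(0, 93 - 91) = 2.
Fisher 3: others sum to 87; max(0, 93 - 87) = 6.
Fisher 4: others sum to 83; max(0, 93 - 83) = 10.
Fisher 5: others sum to 85; max(0, 93 - 85) = 8.
Total collected = 7 + 2 + 6 + 10 + 8 = 33.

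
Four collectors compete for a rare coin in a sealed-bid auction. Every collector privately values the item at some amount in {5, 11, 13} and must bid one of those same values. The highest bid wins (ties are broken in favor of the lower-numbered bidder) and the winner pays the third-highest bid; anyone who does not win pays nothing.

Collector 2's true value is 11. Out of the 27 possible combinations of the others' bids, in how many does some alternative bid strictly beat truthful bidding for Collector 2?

3

Others bid (5, 5, 13): truth gives 0; bid 13 gives 6 > 0. Violating.
Others bid (5, 13, 5): truth gives 0; bid 13 gives 6 > 0. Violating.
Others bid (11, 5, 5): truth gives 0; bid 13 gives 6 > 0. Violating.
Others bid (5, 5, 5): truth gives 6; no alternative beats it.
Others bid (5, 5, 11): truth gives 6; no alternative beats it.
(Checking all 27 profiles: 3 have a profitable deviation, 24 do not.)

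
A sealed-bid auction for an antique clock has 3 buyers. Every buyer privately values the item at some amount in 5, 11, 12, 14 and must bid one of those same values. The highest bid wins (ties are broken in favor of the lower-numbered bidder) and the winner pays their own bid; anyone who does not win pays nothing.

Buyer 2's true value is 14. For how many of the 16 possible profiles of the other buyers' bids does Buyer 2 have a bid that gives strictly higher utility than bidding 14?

6

Others bid (5, 5): truth gives 0; bid 11 gives 3 > 0. Violating.
Others bid (5, 11): truth gives 0; bid 11 gives 3 > 0. Violating.
Others bid (5, 12): truth gives 0; bid 12 gives 2 > 0. Violating.
Others bid (11, 5): truth gives 0; bid 12 gives 2 > 0. Violating.
Others bid (5, 14): truth gives 0; no alternative beats it.
Others bid (11, 14): truth gives 0; no alternative beats it.
(Checking all 16 profiles: 6 have a profitable deviation, 10 do not.)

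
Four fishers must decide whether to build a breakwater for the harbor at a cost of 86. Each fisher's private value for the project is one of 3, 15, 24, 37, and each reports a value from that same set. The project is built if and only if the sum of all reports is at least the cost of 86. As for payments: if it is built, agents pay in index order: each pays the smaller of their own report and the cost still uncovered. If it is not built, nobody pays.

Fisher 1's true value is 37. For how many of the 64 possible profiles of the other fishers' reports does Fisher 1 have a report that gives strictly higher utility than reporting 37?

32

Others report (3, 24, 37): truth gives 0; report 24 gives 13 > 0. Violating.
Others report (3, 37, 24): truth gives 0; report 24 gives 13 > 0. Violating.
Others report (3, 37, 37): truth gives 0; report 15 gives 22 > 0. Violating.
Others report (15, 15, 37): truth gives 0; report 24 gives 13 > 0. Violating.
Others report (3, 3, 3): truth gives 0; no alternative beats it.
Others report (3, 3, 15): truth gives 0; no alternative beats it.
(Checking all 64 profiles: 32 have a profitable deviation, 32 do not.)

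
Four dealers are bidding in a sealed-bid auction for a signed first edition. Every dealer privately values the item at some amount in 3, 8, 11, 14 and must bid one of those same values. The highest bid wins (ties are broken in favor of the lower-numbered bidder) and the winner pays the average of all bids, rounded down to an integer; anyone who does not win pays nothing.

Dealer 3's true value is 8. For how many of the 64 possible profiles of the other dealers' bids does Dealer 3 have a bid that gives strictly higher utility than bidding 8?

Others bid (3, 3, 11): truth gives 0; bid 11 gives 1 > 0. Violating.
Others bid (3, 8, 3): truth gives 0; bid 11 gives 2 > 0. Violating.
Others bid (3, 8, 8): truth gives 0; bid 11 gives 1 > 0. Violating.
Others bid (3, 11, 3): truth gives 0; bid 14 gives 1 > 0. Violating.
Others bid (3, 3, 3): truth gives 4; no alternative beats it.
Others bid (3, 3, 8): truth gives 3; no alternative beats it.
(Checking all 64 profiles: 8 have a profitable deviation, 56 do not.)

8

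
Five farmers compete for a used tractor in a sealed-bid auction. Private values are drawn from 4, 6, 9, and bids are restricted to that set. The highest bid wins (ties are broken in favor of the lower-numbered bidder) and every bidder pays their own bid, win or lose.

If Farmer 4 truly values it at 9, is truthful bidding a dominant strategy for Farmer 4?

Consider the case where Farmer 1 bids 4, Farmer 2 bids 4, Farmer 3 bids 4 and Farmer 5 bids 4.
Truthful bid 9: wins, pays 9, utility 9 - 9 = 0.
Bid 6 instead: wins, pays 6, utility 9 - 6 = 3.
Since 3 > 0, bidding 6 is strictly better here, so truthful bidding is not dominant.

No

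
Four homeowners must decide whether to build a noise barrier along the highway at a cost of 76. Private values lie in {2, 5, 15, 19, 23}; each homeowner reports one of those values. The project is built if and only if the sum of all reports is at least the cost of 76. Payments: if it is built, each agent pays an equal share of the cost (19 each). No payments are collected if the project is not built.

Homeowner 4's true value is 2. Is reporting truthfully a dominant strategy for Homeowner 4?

Yes

Check each profile of the others' reports and compare truth against every alternative report.
Others report (2, 2, 2): truth gives 0, best alternative gives 0.
Others report (2, 2, 5): truth gives 0, best alternative gives 0.
Others report (2, 2, 15): truth gives 0, best alternative gives 0.
Others report (2, 2, 19): truth gives 0, best alternative gives 0.
Others report (2, 2, 23): truth gives 0, best alternative gives 0.
Others report (2, 5, 2): truth gives 0, best alternative gives 0.
(Remaining 119 profiles checked similarly; truth is weakly best in each.)
In every case the truthful report is at least as good as any alternative, so it is a dominant strategy.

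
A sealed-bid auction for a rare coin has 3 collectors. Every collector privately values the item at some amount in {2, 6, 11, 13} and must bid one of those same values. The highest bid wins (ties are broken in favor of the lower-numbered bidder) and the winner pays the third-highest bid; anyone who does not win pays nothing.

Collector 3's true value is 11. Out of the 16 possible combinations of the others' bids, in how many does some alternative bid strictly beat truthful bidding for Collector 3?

Others bid (2, 11): truth gives 0; bid 13 gives 9 > 0. Violating.
Others bid (6, 11): truth gives 0; bid 13 gives 5 > 0. Violating.
Others bid (11, 2): truth gives 0; bid 13 gives 9 > 0. Violating.
Others bid (11, 6): truth gives 0; bid 13 gives 5 > 0. Violating.
Others bid (2, 2): truth gives 9; no alternative beats it.
Others bid (2, 6): truth gives 9; no alternative beats it.
(Checking all 16 profiles: 4 have a profitable deviation, 12 do not.)

4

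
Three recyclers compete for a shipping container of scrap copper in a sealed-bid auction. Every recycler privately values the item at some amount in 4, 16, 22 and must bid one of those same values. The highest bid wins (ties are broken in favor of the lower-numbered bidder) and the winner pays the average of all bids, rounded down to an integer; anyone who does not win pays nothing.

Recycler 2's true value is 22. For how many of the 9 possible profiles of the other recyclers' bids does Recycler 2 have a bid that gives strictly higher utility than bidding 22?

2

Others bid (4, 4): truth gives 12; bid 16 gives 14 > 12. Violating.
Others bid (4, 16): truth gives 8; bid 16 gives 10 > 8. Violating.
Others bid (4, 22): truth gives 6; no alternative beats it.
Others bid (16, 4): truth gives 8; no alternative beats it.
(Checking all 9 profiles: 2 have a profitable deviation, 7 do not.)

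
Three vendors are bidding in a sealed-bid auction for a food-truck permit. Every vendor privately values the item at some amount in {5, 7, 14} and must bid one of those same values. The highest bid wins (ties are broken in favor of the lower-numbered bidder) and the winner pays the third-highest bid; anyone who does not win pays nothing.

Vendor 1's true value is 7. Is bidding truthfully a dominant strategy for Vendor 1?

No

Consider the case where Vendor 2 bids 5 and Vendor 3 bids 14.
Truthful bid 7: loses, pays 0, utility 0.
Bid 14 instead: wins, pays 5, utility 7 - 5 = 2.
Since 2 > 0, bidding 14 is strictly better here, so truthful bidding is not dominant.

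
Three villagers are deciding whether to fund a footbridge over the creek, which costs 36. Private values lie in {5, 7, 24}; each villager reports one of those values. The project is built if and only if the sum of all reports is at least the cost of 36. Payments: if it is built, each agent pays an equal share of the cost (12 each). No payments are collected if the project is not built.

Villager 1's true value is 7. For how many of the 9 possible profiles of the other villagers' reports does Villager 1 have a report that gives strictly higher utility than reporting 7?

Others report (5, 24): truth gives -5; report 5 gives 0 > -5. Violating.
Others report (24, 5): truth gives -5; report 5 gives 0 > -5. Violating.
Others report (5, 5): truth gives 0; no alternative beats it.
Others report (5, 7): truth gives 0; no alternative beats it.
(Checking all 9 profiles: 2 have a profitable deviation, 7 do not.)

2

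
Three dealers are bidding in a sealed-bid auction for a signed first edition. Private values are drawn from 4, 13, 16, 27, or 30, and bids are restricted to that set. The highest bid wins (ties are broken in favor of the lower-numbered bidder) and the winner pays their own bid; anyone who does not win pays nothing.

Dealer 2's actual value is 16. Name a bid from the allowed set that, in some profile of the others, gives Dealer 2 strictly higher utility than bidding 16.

Suppose Dealer 1 bids 4 and Dealer 3 bids 4.
Bid 16: wins, pays 16, utility 16 - 16 = 0.
Bid 13: wins, pays 13, utility 16 - 13 = 3.
So bidding 13 beats truth here (3 > 0).

13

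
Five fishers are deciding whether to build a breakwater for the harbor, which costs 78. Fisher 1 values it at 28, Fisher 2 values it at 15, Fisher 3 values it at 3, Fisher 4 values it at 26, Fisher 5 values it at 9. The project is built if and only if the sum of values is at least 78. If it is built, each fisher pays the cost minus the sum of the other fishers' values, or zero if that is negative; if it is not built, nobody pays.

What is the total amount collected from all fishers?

66

Total value 81 ≥ cost 78, so it is built.
Fisher 1: others sum to 53; max(0, 78 - 53) = 25.
Fisher 2: others sum to 66; max(0, 78 - 66) = 12.
Fisher 3: others sum to 78; max(0, 78 - 78) = 0.
Fisher 4: others sum to 55; max(0, 78 - 55) = 23.
Fisher 5: others sum to 72; max(0, 78 - 72) = 6.
Total collected = 25 + 12 + 0 + 23 + 6 = 66.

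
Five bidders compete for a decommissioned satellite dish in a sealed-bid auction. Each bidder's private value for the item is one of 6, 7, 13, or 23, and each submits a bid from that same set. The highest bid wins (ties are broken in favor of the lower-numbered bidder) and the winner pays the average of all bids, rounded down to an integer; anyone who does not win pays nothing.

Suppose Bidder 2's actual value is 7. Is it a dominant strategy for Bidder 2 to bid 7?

Check each profile of the others' bids and compare truth against every alternative bid.
Others bid (6, 6, 6, 6): truth gives 1, best alternative gives 0.
Others bid (6, 6, 6, 7): truth gives 1, best alternative gives 0.
Others bid (6, 6, 7, 6): truth gives 1, best alternative gives 0.
Others bid (6, 6, 7, 7): truth gives 1, best alternative gives 0.
Others bid (6, 7, 6, 6): truth gives 1, best alternative gives 0.
Others bid (6, 7, 6, 7): truth gives 1, best alternative gives 0.
(Remaining 250 profiles checked similarly; truth is weakly best in each.)
In every case the truthful bid is at least as good as any alternative, so it is a dominant strategy.

Yes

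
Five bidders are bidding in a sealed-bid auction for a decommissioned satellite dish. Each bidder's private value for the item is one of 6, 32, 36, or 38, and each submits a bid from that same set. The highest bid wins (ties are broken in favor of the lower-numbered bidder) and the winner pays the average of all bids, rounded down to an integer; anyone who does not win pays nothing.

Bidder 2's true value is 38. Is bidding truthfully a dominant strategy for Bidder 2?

Consider the case where Bidder 1 bids 6, Bidder 3 bids 6, Bidder 4 bids 6 and Bidder 5 bids 6.
Truthful bid 38: wins, pays 12, utility 38 - 12 = 26.
Bid 32 instead: wins, pays 11, utility 38 - 11 = 27.
Since 27 > 26, bidding 32 is strictly better here, so truthful bidding is not dominant.

No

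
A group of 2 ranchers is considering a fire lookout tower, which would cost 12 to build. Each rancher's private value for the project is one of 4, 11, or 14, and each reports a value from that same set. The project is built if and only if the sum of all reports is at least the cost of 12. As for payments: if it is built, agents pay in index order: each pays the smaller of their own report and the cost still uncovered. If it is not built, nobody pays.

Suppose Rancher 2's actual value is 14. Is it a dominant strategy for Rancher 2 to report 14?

Check each profile of the others' reports and compare truth against every alternative report.
Others report (14): truth gives 14, best alternative gives 14.
Others report (11): truth gives 13, best alternative gives 13.
Others report (4): truth gives 6, best alternative gives 6.
In every case the truthful report is at least as good as any alternative, so it is a dominant strategy.

Yes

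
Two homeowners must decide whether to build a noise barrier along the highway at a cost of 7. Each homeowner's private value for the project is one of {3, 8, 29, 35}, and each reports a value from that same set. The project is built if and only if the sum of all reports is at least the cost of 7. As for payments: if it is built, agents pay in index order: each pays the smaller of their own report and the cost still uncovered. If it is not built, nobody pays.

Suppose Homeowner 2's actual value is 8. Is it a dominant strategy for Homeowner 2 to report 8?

Yes

Check each profile of the others' reports and compare truth against every alternative report.
Others report (8): truth gives 8, best alternative gives 8.
Others report (29): truth gives 8, best alternative gives 8.
Others report (35): truth gives 8, best alternative gives 8.
Others report (3): truth gives 4, best alternative gives 4.
In every case the truthful report is at least as good as any alternative, so it is a dominant strategy.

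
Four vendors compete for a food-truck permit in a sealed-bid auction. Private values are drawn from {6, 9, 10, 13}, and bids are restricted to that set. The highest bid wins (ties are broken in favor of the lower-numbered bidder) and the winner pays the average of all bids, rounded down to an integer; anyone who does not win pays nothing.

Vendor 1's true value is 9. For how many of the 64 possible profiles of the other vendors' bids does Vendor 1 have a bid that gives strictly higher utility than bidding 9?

9

Others bid (6, 6, 10): truth gives 0; bid 10 gives 1 > 0. Violating.
Others bid (6, 9, 10): truth gives 0; bid 10 gives 1 > 0. Violating.
Others bid (6, 10, 6): truth gives 0; bid 10 gives 1 > 0. Violating.
Others bid (6, 10, 9): truth gives 0; bid 10 gives 1 > 0. Violating.
Others bid (6, 6, 6): truth gives 3; no alternative beats it.
Others bid (6, 6, 9): truth gives 2; no alternative beats it.
(Checking all 64 profiles: 9 have a profitable deviation, 55 do not.)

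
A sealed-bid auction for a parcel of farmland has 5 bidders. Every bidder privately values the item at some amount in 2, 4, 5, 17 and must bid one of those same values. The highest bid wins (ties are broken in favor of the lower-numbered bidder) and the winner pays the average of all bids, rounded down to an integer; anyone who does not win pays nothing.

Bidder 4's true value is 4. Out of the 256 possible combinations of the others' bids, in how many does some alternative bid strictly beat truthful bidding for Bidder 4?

Others bid (2, 2, 2, 5): truth gives 0; bid 5 gives 1 > 0. Violating.
Others bid (2, 2, 4, 2): truth gives 0; bid 5 gives 1 > 0. Violating.
Others bid (2, 2, 4, 4): truth gives 0; bid 5 gives 1 > 0. Violating.
Others bid (2, 2, 4, 5): truth gives 0; bid 5 gives 1 > 0. Violating.
Others bid (2, 2, 2, 2): truth gives 2; no alternative beats it.
Others bid (2, 2, 2, 4): truth gives 2; no alternative beats it.
(Checking all 256 profiles: 17 have a profitable deviation, 239 do not.)

17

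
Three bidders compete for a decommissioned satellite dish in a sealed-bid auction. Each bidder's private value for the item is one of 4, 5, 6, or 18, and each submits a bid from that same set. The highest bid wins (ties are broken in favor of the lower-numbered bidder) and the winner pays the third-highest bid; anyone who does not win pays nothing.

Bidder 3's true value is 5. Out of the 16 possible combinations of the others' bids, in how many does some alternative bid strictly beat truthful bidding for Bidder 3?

Others bid (4, 5): truth gives 0; bid 6 gives 1 > 0. Violating.
Others bid (4, 6): truth gives 0; bid 18 gives 1 > 0. Violating.
Others bid (5, 4): truth gives 0; bid 6 gives 1 > 0. Violating.
Others bid (6, 4): truth gives 0; bid 18 gives 1 > 0. Violating.
Others bid (4, 4): truth gives 1; no alternative beats it.
Others bid (4, 18): truth gives 0; no alternative beats it.
(Checking all 16 profiles: 4 have a profitable deviation, 12 do not.)

4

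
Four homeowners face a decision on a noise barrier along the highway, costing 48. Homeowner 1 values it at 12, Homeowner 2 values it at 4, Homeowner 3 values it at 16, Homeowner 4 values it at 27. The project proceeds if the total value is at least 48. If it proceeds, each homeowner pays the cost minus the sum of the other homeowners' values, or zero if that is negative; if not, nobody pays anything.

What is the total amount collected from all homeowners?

Total value 59 ≥ cost 48, so it is built.
Homeowner 1: others sum to 47; max(0, 48 - 47) = 1.
Homeowner 2: others sum to 55; max(0, 48 - 55) = 0.
Homeowner 3: others sum to 43; max(0, 48 - 43) = 5.
Homeowner 4: others sum to 32; max(0, 48 - 32) = 16.
Total collected = 1 + 0 + 5 + 16 = 22.

22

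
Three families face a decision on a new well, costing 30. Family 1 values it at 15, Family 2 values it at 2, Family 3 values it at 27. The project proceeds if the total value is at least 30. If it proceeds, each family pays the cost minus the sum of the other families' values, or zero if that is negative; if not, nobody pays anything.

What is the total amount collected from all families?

Total value 44 ≥ cost 30, so it is built.
Family 1: others sum to 29; max(0, 30 - 29) = 1.
Family 2: others sum to 42; max(0, 30 - 42) = 0.
Family 3: others sum to 17; max(0, 30 - 17) = 13.
Total collected = 1 + 0 + 13 = 14.

14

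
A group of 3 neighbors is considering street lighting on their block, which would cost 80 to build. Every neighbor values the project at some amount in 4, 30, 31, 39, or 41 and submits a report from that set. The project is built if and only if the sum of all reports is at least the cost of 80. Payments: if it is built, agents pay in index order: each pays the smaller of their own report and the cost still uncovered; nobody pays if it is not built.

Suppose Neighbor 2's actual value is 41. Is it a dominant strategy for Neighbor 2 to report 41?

Consider the case where Neighbor 1 reports 4 and Neighbor 3 reports 39.
Truthful report 41: project built, pays 41, utility 41 - 41 = 0.
Report 39 instead: project built, pays 39, utility 41 - 39 = 2.
Since 2 > 0, reporting 39 is strictly better here, so truthful reporting is not dominant.

No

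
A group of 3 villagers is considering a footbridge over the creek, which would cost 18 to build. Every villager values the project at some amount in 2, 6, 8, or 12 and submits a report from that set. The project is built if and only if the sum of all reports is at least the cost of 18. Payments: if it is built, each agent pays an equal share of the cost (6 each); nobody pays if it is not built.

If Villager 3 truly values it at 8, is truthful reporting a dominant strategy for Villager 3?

Consider the case where Villager 1 reports 2 and Villager 2 reports 6.
Truthful report 8: project not built, utility 0.
Report 12 instead: project built, pays 6, utility 8 - 6 = 2.
Since 2 > 0, reporting 12 is strictly better here, so truthful reporting is not dominant.

No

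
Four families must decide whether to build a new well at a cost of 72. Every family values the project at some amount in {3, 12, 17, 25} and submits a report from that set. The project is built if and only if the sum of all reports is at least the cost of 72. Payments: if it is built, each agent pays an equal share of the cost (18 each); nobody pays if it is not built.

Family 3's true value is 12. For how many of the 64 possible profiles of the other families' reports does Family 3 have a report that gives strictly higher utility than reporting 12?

Others report (12, 25, 25): truth gives -6; report 3 gives 0 > -6. Violating.
Others report (17, 25, 25): truth gives -6; report 3 gives 0 > -6. Violating.
Others report (25, 12, 25): truth gives -6; report 3 gives 0 > -6. Violating.
Others report (25, 17, 25): truth gives -6; report 3 gives 0 > -6. Violating.
Others report (3, 3, 3): truth gives 0; no alternative beats it.
Others report (3, 3, 12): truth gives 0; no alternative beats it.
(Checking all 64 profiles: 6 have a profitable deviation, 58 do not.)

6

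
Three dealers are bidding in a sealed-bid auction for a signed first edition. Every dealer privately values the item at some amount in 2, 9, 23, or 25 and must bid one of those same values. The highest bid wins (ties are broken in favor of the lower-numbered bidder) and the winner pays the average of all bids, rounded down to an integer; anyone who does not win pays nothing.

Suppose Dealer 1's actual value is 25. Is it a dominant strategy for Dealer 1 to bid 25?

Consider the case where Dealer 2 bids 2 and Dealer 3 bids 2.
Truthful bid 25: wins, pays 9, utility 25 - 9 = 16.
Bid 2 instead: wins, pays 2, utility 25 - 2 = 23.
Since 23 > 16, bidding 2 is strictly better here, so truthful bidding is not dominant.

No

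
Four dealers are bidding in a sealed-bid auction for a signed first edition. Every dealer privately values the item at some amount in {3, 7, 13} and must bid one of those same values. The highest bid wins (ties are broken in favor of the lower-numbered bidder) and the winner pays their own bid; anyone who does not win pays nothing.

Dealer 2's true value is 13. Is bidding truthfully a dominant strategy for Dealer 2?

Consider the case where Dealer 1 bids 3, Dealer 3 bids 3 and Dealer 4 bids 3.
Truthful bid 13: wins, pays 13, utility 13 - 13 = 0.
Bid 7 instead: wins, pays 7, utility 13 - 7 = 6.
Since 6 > 0, bidding 7 is strictly better here, so truthful bidding is not dominant.

No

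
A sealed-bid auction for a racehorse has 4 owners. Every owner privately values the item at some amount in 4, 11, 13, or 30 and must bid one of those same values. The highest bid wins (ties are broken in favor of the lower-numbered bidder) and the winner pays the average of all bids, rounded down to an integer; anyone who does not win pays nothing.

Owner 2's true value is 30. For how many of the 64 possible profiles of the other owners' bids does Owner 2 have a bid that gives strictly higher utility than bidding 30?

18

Others bid (4, 4, 4): truth gives 20; bid 11 gives 25 > 20. Violating.
Others bid (4, 4, 11): truth gives 18; bid 11 gives 23 > 18. Violating.
Others bid (4, 4, 13): truth gives 18; bid 13 gives 22 > 18. Violating.
Others bid (4, 11, 4): truth gives 18; bid 11 gives 23 > 18. Violating.
Others bid (4, 4, 30): truth gives 13; no alternative beats it.
Others bid (4, 11, 30): truth gives 12; no alternative beats it.
(Checking all 64 profiles: 18 have a profitable deviation, 46 do not.)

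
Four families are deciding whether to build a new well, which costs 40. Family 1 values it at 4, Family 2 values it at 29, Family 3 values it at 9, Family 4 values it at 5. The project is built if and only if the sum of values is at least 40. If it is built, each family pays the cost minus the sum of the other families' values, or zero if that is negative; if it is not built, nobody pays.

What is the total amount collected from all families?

Total value 47 ≥ cost 40, so it is built.
Family 1: others sum to 43; max(0, 40 - 43) = 0.
Family 2: others sum to 18; max(0, 40 - 18) = 22.
Family 3: others sum to 38; max(0, 40 - 38) = 2.
Family 4: others sum to 42; max(0, 40 - 42) = 0.
Total collected = 0 + 22 + 2 + 0 = 24.

24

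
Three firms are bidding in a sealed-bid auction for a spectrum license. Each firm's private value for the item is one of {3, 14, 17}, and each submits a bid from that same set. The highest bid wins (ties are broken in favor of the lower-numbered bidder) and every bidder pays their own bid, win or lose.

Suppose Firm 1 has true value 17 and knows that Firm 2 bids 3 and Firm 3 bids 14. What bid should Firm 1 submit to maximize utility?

Bid 3: loses but pays 3, utility -3.
Bid 14: wins, pays 14, utility 17 - 14 = 3.
Bid 17: wins, pays 17, utility 17 - 17 = 0.
The best choice is 14 with utility 3.

14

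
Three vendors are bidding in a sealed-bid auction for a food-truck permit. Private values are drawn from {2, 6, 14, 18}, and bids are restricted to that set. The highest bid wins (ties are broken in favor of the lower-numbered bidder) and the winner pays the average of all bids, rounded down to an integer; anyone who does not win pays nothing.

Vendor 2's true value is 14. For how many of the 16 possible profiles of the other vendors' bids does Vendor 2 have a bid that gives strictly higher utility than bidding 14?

Others bid (2, 2): truth gives 8; bid 6 gives 11 > 8. Violating.
Others bid (2, 6): truth gives 7; bid 6 gives 10 > 7. Violating.
Others bid (2, 18): truth gives 0; bid 18 gives 2 > 0. Violating.
Others bid (14, 2): truth gives 0; bid 18 gives 3 > 0. Violating.
Others bid (2, 14): truth gives 4; no alternative beats it.
Others bid (6, 2): truth gives 7; no alternative beats it.
(Checking all 16 profiles: 5 have a profitable deviation, 11 do not.)

5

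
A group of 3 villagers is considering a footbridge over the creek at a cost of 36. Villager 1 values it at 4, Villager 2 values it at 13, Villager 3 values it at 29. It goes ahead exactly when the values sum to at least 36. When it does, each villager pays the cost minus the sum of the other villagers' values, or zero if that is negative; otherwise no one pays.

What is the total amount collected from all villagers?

Total value 46 ≥ cost 36, so it is built.
Villager 1: others sum to 42; max(0, 36 - 42) = 0.
Villager 2: others sum to 33; max(0, 36 - 33) = 3.
Villager 3: others sum to 17; max(0, 36 - 17) = 19.
Total collected = 0 + 3 + 19 = 22.

22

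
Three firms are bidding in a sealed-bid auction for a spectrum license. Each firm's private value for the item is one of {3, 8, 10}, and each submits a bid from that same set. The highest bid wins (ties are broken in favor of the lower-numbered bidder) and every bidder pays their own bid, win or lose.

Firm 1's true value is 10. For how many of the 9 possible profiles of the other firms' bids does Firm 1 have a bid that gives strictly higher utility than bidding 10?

4

Others bid (3, 3): truth gives 0; bid 3 gives 7 > 0. Violating.
Others bid (3, 8): truth gives 0; bid 8 gives 2 > 0. Violating.
Others bid (8, 3): truth gives 0; bid 8 gives 2 > 0. Violating.
Others bid (8, 8): truth gives 0; bid 8 gives 2 > 0. Violating.
Others bid (3, 10): truth gives 0; no alternative beats it.
Others bid (8, 10): truth gives 0; no alternative beats it.
(Checking all 9 profiles: 4 have a profitable deviation, 5 do not.)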